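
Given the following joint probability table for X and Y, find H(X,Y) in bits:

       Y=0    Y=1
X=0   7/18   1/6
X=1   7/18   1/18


H(X,Y) = -Σ p(x,y) log₂ p(x,y)
  p(0,0)=7/18: -0.3889 × log₂(0.3889) = 0.5299
  p(0,1)=1/6: -0.1667 × log₂(0.1667) = 0.4308
  p(1,0)=7/18: -0.3889 × log₂(0.3889) = 0.5299
  p(1,1)=1/18: -0.0556 × log₂(0.0556) = 0.2317
H(X,Y) = 1.7223 bits


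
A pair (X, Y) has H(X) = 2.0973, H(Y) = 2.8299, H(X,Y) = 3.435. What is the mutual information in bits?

I(X;Y) = H(X) + H(Y) - H(X,Y)
I(X;Y) = 2.0973 + 2.8299 - 3.435 = 1.4922 bits


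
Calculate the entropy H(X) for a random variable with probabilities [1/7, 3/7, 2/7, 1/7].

H(X) = -Σ p(x) log₂ p(x)
  -1/7 × log₂(1/7) = 0.4011
  -3/7 × log₂(3/7) = 0.5239
  -2/7 × log₂(2/7) = 0.5164
  -1/7 × log₂(1/7) = 0.4011
H(X) = 1.8424 bits


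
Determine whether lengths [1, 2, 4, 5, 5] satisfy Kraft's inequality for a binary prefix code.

Kraft inequality: Σ 2^(-l_i) ≤ 1 for prefix-free code
Calculating: 2^(-1) + 2^(-2) + 2^(-4) + 2^(-5) + 2^(-5)
= 0.5 + 0.25 + 0.0625 + 0.03125 + 0.03125
= 0.8750
Since 0.8750 ≤ 1, prefix-free code exists


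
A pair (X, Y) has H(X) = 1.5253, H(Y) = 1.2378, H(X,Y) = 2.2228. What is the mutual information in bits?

I(X;Y) = H(X) + H(Y) - H(X,Y)
I(X;Y) = 1.5253 + 1.2378 - 2.2228 = 0.5403 bits


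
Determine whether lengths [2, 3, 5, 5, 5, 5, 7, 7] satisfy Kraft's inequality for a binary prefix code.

Kraft inequality: Σ 2^(-l_i) ≤ 1 for prefix-free code
Calculating: 2^(-2) + 2^(-3) + 2^(-5) + 2^(-5) + 2^(-5) + 2^(-5) + 2^(-7) + 2^(-7)
= 0.25 + 0.125 + 0.03125 + 0.03125 + 0.03125 + 0.03125 + 0.0078125 + 0.0078125
= 0.5156
Since 0.5156 ≤ 1, prefix-free code exists


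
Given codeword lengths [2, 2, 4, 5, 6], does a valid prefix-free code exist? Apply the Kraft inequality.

Kraft inequality: Σ 2^(-l_i) ≤ 1 for prefix-free code
Calculating: 2^(-2) + 2^(-2) + 2^(-4) + 2^(-5) + 2^(-6)
= 0.25 + 0.25 + 0.0625 + 0.03125 + 0.015625
= 0.6094
Since 0.6094 ≤ 1, prefix-free code exists


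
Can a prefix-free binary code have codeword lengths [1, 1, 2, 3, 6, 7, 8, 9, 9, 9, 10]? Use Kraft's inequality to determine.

Kraft inequality: Σ 2^(-l_i) ≤ 1 for prefix-free code
Calculating: 2^(-1) + 2^(-1) + 2^(-2) + 2^(-3) + 2^(-6) + 2^(-7) + 2^(-8) + 2^(-9) + 2^(-9) + 2^(-9) + 2^(-10)
= 0.5 + 0.5 + 0.25 + 0.125 + 0.015625 + 0.0078125 + 0.00390625 + 0.001953125 + 0.001953125 + 0.001953125 + 0.0009765625
= 1.4092
Since 1.4092 > 1, prefix-free code does not exist


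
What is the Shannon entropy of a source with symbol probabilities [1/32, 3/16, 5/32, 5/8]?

H(X) = -Σ p(x) log₂ p(x)
  -1/32 × log₂(1/32) = 0.1562
  -3/16 × log₂(3/16) = 0.4528
  -5/32 × log₂(5/32) = 0.4184
  -5/8 × log₂(5/8) = 0.4238
H(X) = 1.4513 bits


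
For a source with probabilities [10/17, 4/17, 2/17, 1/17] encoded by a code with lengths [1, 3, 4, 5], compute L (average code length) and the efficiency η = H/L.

Average length L = Σ p_i × l_i = 2.0588 bits
Entropy H = 1.5452 bits
Efficiency η = H/L × 100% = 75.05%


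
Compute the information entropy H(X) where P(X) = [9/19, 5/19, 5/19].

H(X) = -Σ p(x) log₂ p(x)
  -9/19 × log₂(9/19) = 0.5106
  -5/19 × log₂(5/19) = 0.5068
  -5/19 × log₂(5/19) = 0.5068
H(X) = 1.5243 bits


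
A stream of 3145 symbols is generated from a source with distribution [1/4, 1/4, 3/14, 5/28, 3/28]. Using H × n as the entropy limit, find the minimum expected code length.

Entropy H = 2.2653 bits/symbol
Minimum bits = H × n = 2.2653 × 3145
= 7124.40 bits


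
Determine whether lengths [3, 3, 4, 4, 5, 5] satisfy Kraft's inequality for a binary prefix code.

Kraft inequality: Σ 2^(-l_i) ≤ 1 for prefix-free code
Calculating: 2^(-3) + 2^(-3) + 2^(-4) + 2^(-4) + 2^(-5) + 2^(-5)
= 0.125 + 0.125 + 0.0625 + 0.0625 + 0.03125 + 0.03125
= 0.4375
Since 0.4375 ≤ 1, prefix-free code exists


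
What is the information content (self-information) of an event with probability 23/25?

Information content I(x) = -log₂(p(x))
I = -log₂(23/25) = -log₂(0.9200)
I = 0.1203 bits


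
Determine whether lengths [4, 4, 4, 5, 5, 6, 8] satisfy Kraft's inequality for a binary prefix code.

Kraft inequality: Σ 2^(-l_i) ≤ 1 for prefix-free code
Calculating: 2^(-4) + 2^(-4) + 2^(-4) + 2^(-5) + 2^(-5) + 2^(-6) + 2^(-8)
= 0.0625 + 0.0625 + 0.0625 + 0.03125 + 0.03125 + 0.015625 + 0.00390625
= 0.2695
Since 0.2695 ≤ 1, prefix-free code exists


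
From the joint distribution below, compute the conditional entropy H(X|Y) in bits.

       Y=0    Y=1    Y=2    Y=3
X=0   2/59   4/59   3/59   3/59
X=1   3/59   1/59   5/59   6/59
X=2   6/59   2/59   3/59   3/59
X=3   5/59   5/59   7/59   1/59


H(X|Y) = Σ_y p(y) H(X|Y=y)
  p(Y=0) = 16/59, H(X|Y=0) = 1.8829
  p(Y=1) = 12/59, H(X|Y=1) = 1.7842
  p(Y=2) = 18/59, H(X|Y=2) = 1.9049
  p(Y=3) = 13/59, H(X|Y=3) = 1.7759
H(X|Y) = 0.2712×1.8829 + 0.2034×1.7842 + 0.3051×1.9049 + 0.2203×1.7759 = 1.8459 bits


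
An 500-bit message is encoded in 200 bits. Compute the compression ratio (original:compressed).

Compression ratio = Original / Compressed
= 500 / 200 = 2.50:1


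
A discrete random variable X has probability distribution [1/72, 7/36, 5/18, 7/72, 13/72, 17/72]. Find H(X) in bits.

H(X) = -Σ p(x) log₂ p(x)
  -1/72 × log₂(1/72) = 0.0857
  -7/36 × log₂(7/36) = 0.4594
  -5/18 × log₂(5/18) = 0.5133
  -7/72 × log₂(7/72) = 0.3269
  -13/72 × log₂(13/72) = 0.4459
  -17/72 × log₂(17/72) = 0.4917
H(X) = 2.3229 bits


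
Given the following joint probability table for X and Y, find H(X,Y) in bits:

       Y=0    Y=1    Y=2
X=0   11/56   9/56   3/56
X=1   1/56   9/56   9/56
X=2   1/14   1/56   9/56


H(X,Y) = -Σ p(x,y) log₂ p(x,y)
  p(0,0)=11/56: -0.1964 × log₂(0.1964) = 0.4612
  p(0,1)=9/56: -0.1607 × log₂(0.1607) = 0.4239
  p(0,2)=3/56: -0.0536 × log₂(0.0536) = 0.2262
  p(1,0)=1/56: -0.0179 × log₂(0.0179) = 0.1037
  p(1,1)=9/56: -0.1607 × log₂(0.1607) = 0.4239
  p(1,2)=9/56: -0.1607 × log₂(0.1607) = 0.4239
  p(2,0)=1/14: -0.0714 × log₂(0.0714) = 0.2720
  p(2,1)=1/56: -0.0179 × log₂(0.0179) = 0.1037
  p(2,2)=9/56: -0.1607 × log₂(0.1607) = 0.4239
H(X,Y) = 2.8622 bits


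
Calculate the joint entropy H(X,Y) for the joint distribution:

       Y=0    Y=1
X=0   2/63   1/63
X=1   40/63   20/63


H(X,Y) = -Σ p(x,y) log₂ p(x,y)
  p(0,0)=2/63: -0.0317 × log₂(0.0317) = 0.1580
  p(0,1)=1/63: -0.0159 × log₂(0.0159) = 0.0949
  p(1,0)=40/63: -0.6349 × log₂(0.6349) = 0.4161
  p(1,1)=20/63: -0.3175 × log₂(0.3175) = 0.5255
H(X,Y) = 1.1945 bits


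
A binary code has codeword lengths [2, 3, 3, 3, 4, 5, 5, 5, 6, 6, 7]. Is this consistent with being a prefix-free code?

Kraft inequality: Σ 2^(-l_i) ≤ 1 for prefix-free code
Calculating: 2^(-2) + 2^(-3) + 2^(-3) + 2^(-3) + 2^(-4) + 2^(-5) + 2^(-5) + 2^(-5) + 2^(-6) + 2^(-6) + 2^(-7)
= 0.25 + 0.125 + 0.125 + 0.125 + 0.0625 + 0.03125 + 0.03125 + 0.03125 + 0.015625 + 0.015625 + 0.0078125
= 0.8203
Since 0.8203 ≤ 1, prefix-free code exists


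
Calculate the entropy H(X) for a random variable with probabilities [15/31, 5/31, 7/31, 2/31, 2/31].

H(X) = -Σ p(x) log₂ p(x)
  -15/31 × log₂(15/31) = 0.5068
  -5/31 × log₂(5/31) = 0.4246
  -7/31 × log₂(7/31) = 0.4848
  -2/31 × log₂(2/31) = 0.2551
  -2/31 × log₂(2/31) = 0.2551
H(X) = 1.9263 bits


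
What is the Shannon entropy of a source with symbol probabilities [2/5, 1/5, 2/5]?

H(X) = -Σ p(x) log₂ p(x)
  -2/5 × log₂(2/5) = 0.5288
  -1/5 × log₂(1/5) = 0.4644
  -2/5 × log₂(2/5) = 0.5288
H(X) = 1.5219 bits


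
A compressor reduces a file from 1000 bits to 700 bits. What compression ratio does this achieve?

Compression ratio = Original / Compressed
= 1000 / 700 = 1.43:1


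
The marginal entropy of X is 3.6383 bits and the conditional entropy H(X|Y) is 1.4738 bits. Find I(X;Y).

I(X;Y) = H(X) - H(X|Y)
I(X;Y) = 3.6383 - 1.4738 = 2.1645 bits


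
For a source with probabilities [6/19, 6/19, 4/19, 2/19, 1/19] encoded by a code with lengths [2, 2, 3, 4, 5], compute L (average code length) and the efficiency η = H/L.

Average length L = Σ p_i × l_i = 2.5789 bits
Entropy H = 2.0890 bits
Efficiency η = H/L × 100% = 81.00%


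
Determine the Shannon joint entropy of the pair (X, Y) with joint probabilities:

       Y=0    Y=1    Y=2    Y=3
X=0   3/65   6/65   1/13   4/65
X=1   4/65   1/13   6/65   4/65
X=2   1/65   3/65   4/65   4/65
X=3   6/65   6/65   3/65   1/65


H(X,Y) = -Σ p(x,y) log₂ p(x,y)
  p(0,0)=3/65: -0.0462 × log₂(0.0462) = 0.2048
  p(0,1)=6/65: -0.0923 × log₂(0.0923) = 0.3173
  p(0,2)=1/13: -0.0769 × log₂(0.0769) = 0.2846
  p(0,3)=4/65: -0.0615 × log₂(0.0615) = 0.2475
  p(1,0)=4/65: -0.0615 × log₂(0.0615) = 0.2475
  p(1,1)=1/13: -0.0769 × log₂(0.0769) = 0.2846
  p(1,2)=6/65: -0.0923 × log₂(0.0923) = 0.3173
  p(1,3)=4/65: -0.0615 × log₂(0.0615) = 0.2475
  p(2,0)=1/65: -0.0154 × log₂(0.0154) = 0.0927
  p(2,1)=3/65: -0.0462 × log₂(0.0462) = 0.2048
  p(2,2)=4/65: -0.0615 × log₂(0.0615) = 0.2475
  p(2,3)=4/65: -0.0615 × log₂(0.0615) = 0.2475
  p(3,0)=6/65: -0.0923 × log₂(0.0923) = 0.3173
  p(3,1)=6/65: -0.0923 × log₂(0.0923) = 0.3173
  p(3,2)=3/65: -0.0462 × log₂(0.0462) = 0.2048
  p(3,3)=1/65: -0.0154 × log₂(0.0154) = 0.0927
H(X,Y) = 3.8759 bits


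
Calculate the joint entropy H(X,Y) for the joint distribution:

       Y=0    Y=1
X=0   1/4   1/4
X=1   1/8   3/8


H(X,Y) = -Σ p(x,y) log₂ p(x,y)
  p(0,0)=1/4: -0.2500 × log₂(0.2500) = 0.5000
  p(0,1)=1/4: -0.2500 × log₂(0.2500) = 0.5000
  p(1,0)=1/8: -0.1250 × log₂(0.1250) = 0.3750
  p(1,1)=3/8: -0.3750 × log₂(0.3750) = 0.5306
H(X,Y) = 1.9056 bits


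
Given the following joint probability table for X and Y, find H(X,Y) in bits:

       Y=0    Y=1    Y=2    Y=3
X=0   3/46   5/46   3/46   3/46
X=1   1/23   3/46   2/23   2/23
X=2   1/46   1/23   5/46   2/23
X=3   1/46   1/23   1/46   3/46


H(X,Y) = -Σ p(x,y) log₂ p(x,y)
  p(0,0)=3/46: -0.0652 × log₂(0.0652) = 0.2569
  p(0,1)=5/46: -0.1087 × log₂(0.1087) = 0.3480
  p(0,2)=3/46: -0.0652 × log₂(0.0652) = 0.2569
  p(0,3)=3/46: -0.0652 × log₂(0.0652) = 0.2569
  p(1,0)=1/23: -0.0435 × log₂(0.0435) = 0.1967
  p(1,1)=3/46: -0.0652 × log₂(0.0652) = 0.2569
  p(1,2)=2/23: -0.0870 × log₂(0.0870) = 0.3064
  p(1,3)=2/23: -0.0870 × log₂(0.0870) = 0.3064
  p(2,0)=1/46: -0.0217 × log₂(0.0217) = 0.1201
  p(2,1)=1/23: -0.0435 × log₂(0.0435) = 0.1967
  p(2,2)=5/46: -0.1087 × log₂(0.1087) = 0.3480
  p(2,3)=2/23: -0.0870 × log₂(0.0870) = 0.3064
  p(3,0)=1/46: -0.0217 × log₂(0.0217) = 0.1201
  p(3,1)=1/23: -0.0435 × log₂(0.0435) = 0.1967
  p(3,2)=1/46: -0.0217 × log₂(0.0217) = 0.1201
  p(3,3)=3/46: -0.0652 × log₂(0.0652) = 0.2569
H(X,Y) = 3.8498 bits


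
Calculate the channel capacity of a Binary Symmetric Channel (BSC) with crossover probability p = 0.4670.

For BSC with error probability p:
C = 1 - H(p) where H(p) is binary entropy
H(0.4670) = -0.4670 × log₂(0.4670) - 0.5330 × log₂(0.5330)
H(p) = 0.9969
C = 1 - 0.9969 = 0.0031 bits/use


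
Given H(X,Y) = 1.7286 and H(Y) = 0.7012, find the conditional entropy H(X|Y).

Chain rule: H(X,Y) = H(X|Y) + H(Y)
H(X|Y) = H(X,Y) - H(Y) = 1.7286 - 0.7012 = 1.0274 bits


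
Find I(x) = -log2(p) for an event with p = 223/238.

Information content I(x) = -log₂(p(x))
I = -log₂(223/238) = -log₂(0.9370)
I = 0.0939 bits


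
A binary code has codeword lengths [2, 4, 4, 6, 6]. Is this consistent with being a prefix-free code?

Kraft inequality: Σ 2^(-l_i) ≤ 1 for prefix-free code
Calculating: 2^(-2) + 2^(-4) + 2^(-4) + 2^(-6) + 2^(-6)
= 0.25 + 0.0625 + 0.0625 + 0.015625 + 0.015625
= 0.4062
Since 0.4062 ≤ 1, prefix-free code exists


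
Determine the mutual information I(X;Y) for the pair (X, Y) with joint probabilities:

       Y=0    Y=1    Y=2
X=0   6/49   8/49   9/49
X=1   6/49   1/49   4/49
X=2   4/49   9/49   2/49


H(X) = 1.5188, H(Y) = 1.5808, H(X,Y) = 2.9601
I(X;Y) = H(X) + H(Y) - H(X,Y) = 0.1395 bits


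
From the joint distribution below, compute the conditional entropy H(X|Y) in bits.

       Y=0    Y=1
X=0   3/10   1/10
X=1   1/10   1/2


H(X|Y) = Σ_y p(y) H(X|Y=y)
  p(Y=0) = 2/5, H(X|Y=0) = 0.8113
  p(Y=1) = 3/5, H(X|Y=1) = 0.6500
H(X|Y) = 0.4000×0.8113 + 0.6000×0.6500 = 0.7145 bits


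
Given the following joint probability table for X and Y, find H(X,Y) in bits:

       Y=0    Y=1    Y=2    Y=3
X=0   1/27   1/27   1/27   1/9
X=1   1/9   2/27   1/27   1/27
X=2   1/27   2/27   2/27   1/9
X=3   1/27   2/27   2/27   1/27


H(X,Y) = -Σ p(x,y) log₂ p(x,y)
  p(0,0)=1/27: -0.0370 × log₂(0.0370) = 0.1761
  p(0,1)=1/27: -0.0370 × log₂(0.0370) = 0.1761
  p(0,2)=1/27: -0.0370 × log₂(0.0370) = 0.1761
  p(0,3)=1/9: -0.1111 × log₂(0.1111) = 0.3522
  p(1,0)=1/9: -0.1111 × log₂(0.1111) = 0.3522
  p(1,1)=2/27: -0.0741 × log₂(0.0741) = 0.2781
  p(1,2)=1/27: -0.0370 × log₂(0.0370) = 0.1761
  p(1,3)=1/27: -0.0370 × log₂(0.0370) = 0.1761
  p(2,0)=1/27: -0.0370 × log₂(0.0370) = 0.1761
  p(2,1)=2/27: -0.0741 × log₂(0.0741) = 0.2781
  p(2,2)=2/27: -0.0741 × log₂(0.0741) = 0.2781
  p(2,3)=1/9: -0.1111 × log₂(0.1111) = 0.3522
  p(3,0)=1/27: -0.0370 × log₂(0.0370) = 0.1761
  p(3,1)=2/27: -0.0741 × log₂(0.0741) = 0.2781
  p(3,2)=2/27: -0.0741 × log₂(0.0741) = 0.2781
  p(3,3)=1/27: -0.0370 × log₂(0.0370) = 0.1761
H(X,Y) = 3.8562 bits


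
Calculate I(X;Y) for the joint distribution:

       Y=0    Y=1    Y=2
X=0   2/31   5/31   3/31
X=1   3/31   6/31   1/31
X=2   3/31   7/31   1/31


H(X) = 1.5835, H(Y) = 1.3843, H(X,Y) = 2.9208
I(X;Y) = H(X) + H(Y) - H(X,Y) = 0.0469 bits


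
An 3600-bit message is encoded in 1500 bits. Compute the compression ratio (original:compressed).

Compression ratio = Original / Compressed
= 3600 / 1500 = 2.40:1


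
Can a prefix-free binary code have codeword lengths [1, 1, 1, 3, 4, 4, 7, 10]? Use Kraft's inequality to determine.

Kraft inequality: Σ 2^(-l_i) ≤ 1 for prefix-free code
Calculating: 2^(-1) + 2^(-1) + 2^(-1) + 2^(-3) + 2^(-4) + 2^(-4) + 2^(-7) + 2^(-10)
= 0.5 + 0.5 + 0.5 + 0.125 + 0.0625 + 0.0625 + 0.0078125 + 0.0009765625
= 1.7588
Since 1.7588 > 1, prefix-free code does not exist


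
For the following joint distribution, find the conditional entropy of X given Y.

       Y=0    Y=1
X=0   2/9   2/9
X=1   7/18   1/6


H(X|Y) = Σ_y p(y) H(X|Y=y)
  p(Y=0) = 11/18, H(X|Y=0) = 0.9457
  p(Y=1) = 7/18, H(X|Y=1) = 0.9852
H(X|Y) = 0.6111×0.9457 + 0.3889×0.9852 = 0.9610 bits


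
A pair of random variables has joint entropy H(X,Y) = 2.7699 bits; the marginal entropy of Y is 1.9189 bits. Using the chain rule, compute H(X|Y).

Chain rule: H(X,Y) = H(X|Y) + H(Y)
H(X|Y) = H(X,Y) - H(Y) = 2.7699 - 1.9189 = 0.851 bits


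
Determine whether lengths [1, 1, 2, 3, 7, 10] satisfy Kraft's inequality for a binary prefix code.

Kraft inequality: Σ 2^(-l_i) ≤ 1 for prefix-free code
Calculating: 2^(-1) + 2^(-1) + 2^(-2) + 2^(-3) + 2^(-7) + 2^(-10)
= 0.5 + 0.5 + 0.25 + 0.125 + 0.0078125 + 0.0009765625
= 1.3838
Since 1.3838 > 1, prefix-free code does not exist


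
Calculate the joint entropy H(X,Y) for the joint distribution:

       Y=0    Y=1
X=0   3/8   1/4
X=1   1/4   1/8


H(X,Y) = -Σ p(x,y) log₂ p(x,y)
  p(0,0)=3/8: -0.3750 × log₂(0.3750) = 0.5306
  p(0,1)=1/4: -0.2500 × log₂(0.2500) = 0.5000
  p(1,0)=1/4: -0.2500 × log₂(0.2500) = 0.5000
  p(1,1)=1/8: -0.1250 × log₂(0.1250) = 0.3750
H(X,Y) = 1.9056 bits


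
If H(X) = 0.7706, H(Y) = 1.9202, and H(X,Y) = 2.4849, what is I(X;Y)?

I(X;Y) = H(X) + H(Y) - H(X,Y)
I(X;Y) = 0.7706 + 1.9202 - 2.4849 = 0.2059 bits


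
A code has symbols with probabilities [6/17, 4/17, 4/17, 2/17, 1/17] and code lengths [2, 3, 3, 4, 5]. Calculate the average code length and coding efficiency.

Average length L = Σ p_i × l_i = 2.8824 bits
Entropy H = 2.1163 bits
Efficiency η = H/L × 100% = 73.42%


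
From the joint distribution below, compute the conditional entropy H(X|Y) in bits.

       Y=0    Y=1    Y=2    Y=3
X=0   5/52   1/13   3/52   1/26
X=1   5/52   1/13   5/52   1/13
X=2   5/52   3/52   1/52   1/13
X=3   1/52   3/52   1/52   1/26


H(X|Y) = Σ_y p(y) H(X|Y=y)
  p(Y=0) = 4/13, H(X|Y=0) = 1.8232
  p(Y=1) = 7/26, H(X|Y=1) = 1.9852
  p(Y=2) = 5/26, H(X|Y=2) = 1.6855
  p(Y=3) = 3/13, H(X|Y=3) = 1.9183
H(X|Y) = 0.3077×1.8232 + 0.2692×1.9852 + 0.1923×1.6855 + 0.2308×1.9183 = 1.8623 bits


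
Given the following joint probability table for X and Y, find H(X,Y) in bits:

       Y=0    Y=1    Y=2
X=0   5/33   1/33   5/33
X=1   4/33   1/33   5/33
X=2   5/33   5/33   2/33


H(X,Y) = -Σ p(x,y) log₂ p(x,y)
  p(0,0)=5/33: -0.1515 × log₂(0.1515) = 0.4125
  p(0,1)=1/33: -0.0303 × log₂(0.0303) = 0.1529
  p(0,2)=5/33: -0.1515 × log₂(0.1515) = 0.4125
  p(1,0)=4/33: -0.1212 × log₂(0.1212) = 0.3690
  p(1,1)=1/33: -0.0303 × log₂(0.0303) = 0.1529
  p(1,2)=5/33: -0.1515 × log₂(0.1515) = 0.4125
  p(2,0)=5/33: -0.1515 × log₂(0.1515) = 0.4125
  p(2,1)=5/33: -0.1515 × log₂(0.1515) = 0.4125
  p(2,2)=2/33: -0.0606 × log₂(0.0606) = 0.2451
H(X,Y) = 2.9823 bits


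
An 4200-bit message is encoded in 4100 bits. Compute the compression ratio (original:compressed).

Compression ratio = Original / Compressed
= 4200 / 4100 = 1.02:1


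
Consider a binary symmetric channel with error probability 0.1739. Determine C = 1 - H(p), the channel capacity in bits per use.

For BSC with error probability p:
C = 1 - H(p) where H(p) is binary entropy
H(0.1739) = -0.1739 × log₂(0.1739) - 0.8261 × log₂(0.8261)
H(p) = 0.6665
C = 1 - 0.6665 = 0.3335 bits/use


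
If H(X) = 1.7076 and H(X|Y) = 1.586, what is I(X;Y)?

I(X;Y) = H(X) - H(X|Y)
I(X;Y) = 1.7076 - 1.586 = 0.1216 bits


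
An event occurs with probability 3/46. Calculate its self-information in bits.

Information content I(x) = -log₂(p(x))
I = -log₂(3/46) = -log₂(0.0652)
I = 3.9386 bits


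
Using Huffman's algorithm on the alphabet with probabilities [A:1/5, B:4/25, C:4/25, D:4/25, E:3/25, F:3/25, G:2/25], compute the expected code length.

Huffman tree construction:
Combine smallest probabilities repeatedly
Resulting codes:
  A: 00 (length 2)
  B: 101 (length 3)
  C: 110 (length 3)
  D: 111 (length 3)
  E: 011 (length 3)
  F: 100 (length 3)
  G: 010 (length 3)
Average length = Σ p(s) × length(s) = 2.8000 bits


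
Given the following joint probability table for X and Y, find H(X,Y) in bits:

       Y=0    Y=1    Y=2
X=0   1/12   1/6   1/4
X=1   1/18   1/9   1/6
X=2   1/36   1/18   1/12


H(X,Y) = -Σ p(x,y) log₂ p(x,y)
  p(0,0)=1/12: -0.0833 × log₂(0.0833) = 0.2987
  p(0,1)=1/6: -0.1667 × log₂(0.1667) = 0.4308
  p(0,2)=1/4: -0.2500 × log₂(0.2500) = 0.5000
  p(1,0)=1/18: -0.0556 × log₂(0.0556) = 0.2317
  p(1,1)=1/9: -0.1111 × log₂(0.1111) = 0.3522
  p(1,2)=1/6: -0.1667 × log₂(0.1667) = 0.4308
  p(2,0)=1/36: -0.0278 × log₂(0.0278) = 0.1436
  p(2,1)=1/18: -0.0556 × log₂(0.0556) = 0.2317
  p(2,2)=1/12: -0.0833 × log₂(0.0833) = 0.2987
H(X,Y) = 2.9183 bits


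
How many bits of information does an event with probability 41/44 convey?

Information content I(x) = -log₂(p(x))
I = -log₂(41/44) = -log₂(0.9318)
I = 0.1019 bits


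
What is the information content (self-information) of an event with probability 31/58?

Information content I(x) = -log₂(p(x))
I = -log₂(31/58) = -log₂(0.5345)
I = 0.9038 bits


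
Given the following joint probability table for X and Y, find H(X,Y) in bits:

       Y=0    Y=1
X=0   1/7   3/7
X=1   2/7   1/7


H(X,Y) = -Σ p(x,y) log₂ p(x,y)
  p(0,0)=1/7: -0.1429 × log₂(0.1429) = 0.4011
  p(0,1)=3/7: -0.4286 × log₂(0.4286) = 0.5239
  p(1,0)=2/7: -0.2857 × log₂(0.2857) = 0.5164
  p(1,1)=1/7: -0.1429 × log₂(0.1429) = 0.4011
H(X,Y) = 1.8424 bits


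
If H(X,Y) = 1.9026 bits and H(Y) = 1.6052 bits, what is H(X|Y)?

Chain rule: H(X,Y) = H(X|Y) + H(Y)
H(X|Y) = H(X,Y) - H(Y) = 1.9026 - 1.6052 = 0.2974 bits


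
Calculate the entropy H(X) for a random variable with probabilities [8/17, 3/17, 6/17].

H(X) = -Σ p(x) log₂ p(x)
  -8/17 × log₂(8/17) = 0.5117
  -3/17 × log₂(3/17) = 0.4416
  -6/17 × log₂(6/17) = 0.5303
H(X) = 1.4837 bits


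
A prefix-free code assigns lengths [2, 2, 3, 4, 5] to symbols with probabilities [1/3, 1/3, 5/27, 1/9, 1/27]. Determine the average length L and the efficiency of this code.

Average length L = Σ p_i × l_i = 2.5185 bits
Entropy H = 2.0355 bits
Efficiency η = H/L × 100% = 80.82%


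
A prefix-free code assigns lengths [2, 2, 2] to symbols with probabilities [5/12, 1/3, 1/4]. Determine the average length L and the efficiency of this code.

Average length L = Σ p_i × l_i = 2.0000 bits
Entropy H = 1.5546 bits
Efficiency η = H/L × 100% = 77.73%


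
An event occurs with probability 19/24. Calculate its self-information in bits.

Information content I(x) = -log₂(p(x))
I = -log₂(19/24) = -log₂(0.7917)
I = 0.3370 bits


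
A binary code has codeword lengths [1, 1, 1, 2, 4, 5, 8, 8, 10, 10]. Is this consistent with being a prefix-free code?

Kraft inequality: Σ 2^(-l_i) ≤ 1 for prefix-free code
Calculating: 2^(-1) + 2^(-1) + 2^(-1) + 2^(-2) + 2^(-4) + 2^(-5) + 2^(-8) + 2^(-8) + 2^(-10) + 2^(-10)
= 0.5 + 0.5 + 0.5 + 0.25 + 0.0625 + 0.03125 + 0.00390625 + 0.00390625 + 0.0009765625 + 0.0009765625
= 1.8535
Since 1.8535 > 1, prefix-free code does not exist


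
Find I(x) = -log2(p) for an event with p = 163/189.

Information content I(x) = -log₂(p(x))
I = -log₂(163/189) = -log₂(0.8624)
I = 0.2135 bits


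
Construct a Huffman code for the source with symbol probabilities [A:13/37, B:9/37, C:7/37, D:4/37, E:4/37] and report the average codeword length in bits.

Huffman tree construction:
Combine smallest probabilities repeatedly
Resulting codes:
  A: 11 (length 2)
  B: 10 (length 2)
  C: 00 (length 2)
  D: 010 (length 3)
  E: 011 (length 3)
Average length = Σ p(s) × length(s) = 2.2162 bits


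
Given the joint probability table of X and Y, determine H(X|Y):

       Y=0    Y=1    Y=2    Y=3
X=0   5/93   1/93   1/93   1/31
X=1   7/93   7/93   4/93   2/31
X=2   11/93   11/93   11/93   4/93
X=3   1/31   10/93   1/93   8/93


H(X|Y) = Σ_y p(y) H(X|Y=y)
  p(Y=0) = 26/93, H(X|Y=0) = 1.8516
  p(Y=1) = 29/93, H(X|Y=1) = 1.7227
  p(Y=2) = 17/93, H(X|Y=2) = 1.3784
  p(Y=3) = 7/31, H(X|Y=3) = 1.9035
H(X|Y) = 0.2796×1.8516 + 0.3118×1.7227 + 0.1828×1.3784 + 0.2258×1.9035 = 1.7366 bits


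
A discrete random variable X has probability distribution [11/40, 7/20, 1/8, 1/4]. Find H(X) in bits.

H(X) = -Σ p(x) log₂ p(x)
  -11/40 × log₂(11/40) = 0.5122
  -7/20 × log₂(7/20) = 0.5301
  -1/8 × log₂(1/8) = 0.3750
  -1/4 × log₂(1/4) = 0.5000
H(X) = 1.9173 bits


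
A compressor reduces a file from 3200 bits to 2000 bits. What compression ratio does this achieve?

Compression ratio = Original / Compressed
= 3200 / 2000 = 1.60:1


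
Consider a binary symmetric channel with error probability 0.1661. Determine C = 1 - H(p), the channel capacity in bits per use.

For BSC with error probability p:
C = 1 - H(p) where H(p) is binary entropy
H(0.1661) = -0.1661 × log₂(0.1661) - 0.8339 × log₂(0.8339)
H(p) = 0.6487
C = 1 - 0.6487 = 0.3513 bits/use


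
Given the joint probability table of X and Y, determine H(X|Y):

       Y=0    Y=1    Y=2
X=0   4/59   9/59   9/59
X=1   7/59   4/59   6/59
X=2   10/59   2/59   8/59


H(X|Y) = Σ_y p(y) H(X|Y=y)
  p(Y=0) = 21/59, H(X|Y=0) = 1.4937
  p(Y=1) = 15/59, H(X|Y=1) = 1.3383
  p(Y=2) = 23/59, H(X|Y=2) = 1.5653
H(X|Y) = 0.3559×1.4937 + 0.2542×1.3383 + 0.3898×1.5653 = 1.4821 bits


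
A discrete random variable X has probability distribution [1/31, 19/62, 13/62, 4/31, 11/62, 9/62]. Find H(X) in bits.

H(X) = -Σ p(x) log₂ p(x)
  -1/31 × log₂(1/31) = 0.1598
  -19/62 × log₂(19/62) = 0.5229
  -13/62 × log₂(13/62) = 0.4726
  -4/31 × log₂(4/31) = 0.3812
  -11/62 × log₂(11/62) = 0.4426
  -9/62 × log₂(9/62) = 0.4042
H(X) = 2.3832 bits


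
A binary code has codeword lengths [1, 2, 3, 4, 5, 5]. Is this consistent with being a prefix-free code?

Kraft inequality: Σ 2^(-l_i) ≤ 1 for prefix-free code
Calculating: 2^(-1) + 2^(-2) + 2^(-3) + 2^(-4) + 2^(-5) + 2^(-5)
= 0.5 + 0.25 + 0.125 + 0.0625 + 0.03125 + 0.03125
= 1.0000
Since 1.0000 ≤ 1, prefix-free code exists


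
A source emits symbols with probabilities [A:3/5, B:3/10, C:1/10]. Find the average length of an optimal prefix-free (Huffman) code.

Huffman tree construction:
Combine smallest probabilities repeatedly
Resulting codes:
  A: 1 (length 1)
  B: 01 (length 2)
  C: 00 (length 2)
Average length = Σ p(s) × length(s) = 1.4000 bits


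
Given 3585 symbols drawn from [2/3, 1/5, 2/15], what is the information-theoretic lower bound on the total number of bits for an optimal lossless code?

Entropy H = 1.2419 bits/symbol
Minimum bits = H × n = 1.2419 × 3585
= 4452.38 bits


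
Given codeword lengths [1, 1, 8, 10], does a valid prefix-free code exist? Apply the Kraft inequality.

Kraft inequality: Σ 2^(-l_i) ≤ 1 for prefix-free code
Calculating: 2^(-1) + 2^(-1) + 2^(-8) + 2^(-10)
= 0.5 + 0.5 + 0.00390625 + 0.0009765625
= 1.0049
Since 1.0049 > 1, prefix-free code does not exist


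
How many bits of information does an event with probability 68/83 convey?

Information content I(x) = -log₂(p(x))
I = -log₂(68/83) = -log₂(0.8193)
I = 0.2876 bits


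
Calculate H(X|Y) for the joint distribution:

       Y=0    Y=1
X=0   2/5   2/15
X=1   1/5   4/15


H(X|Y) = Σ_y p(y) H(X|Y=y)
  p(Y=0) = 3/5, H(X|Y=0) = 0.9183
  p(Y=1) = 2/5, H(X|Y=1) = 0.9183
H(X|Y) = 0.6000×0.9183 + 0.4000×0.9183 = 0.9183 bits


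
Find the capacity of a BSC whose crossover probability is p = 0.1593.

For BSC with error probability p:
C = 1 - H(p) where H(p) is binary entropy
H(0.1593) = -0.1593 × log₂(0.1593) - 0.8407 × log₂(0.8407)
H(p) = 0.6326
C = 1 - 0.6326 = 0.3674 bits/use


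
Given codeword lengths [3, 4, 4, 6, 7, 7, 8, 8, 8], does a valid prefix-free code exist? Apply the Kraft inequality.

Kraft inequality: Σ 2^(-l_i) ≤ 1 for prefix-free code
Calculating: 2^(-3) + 2^(-4) + 2^(-4) + 2^(-6) + 2^(-7) + 2^(-7) + 2^(-8) + 2^(-8) + 2^(-8)
= 0.125 + 0.0625 + 0.0625 + 0.015625 + 0.0078125 + 0.0078125 + 0.00390625 + 0.00390625 + 0.00390625
= 0.2930
Since 0.2930 ≤ 1, prefix-free code exists


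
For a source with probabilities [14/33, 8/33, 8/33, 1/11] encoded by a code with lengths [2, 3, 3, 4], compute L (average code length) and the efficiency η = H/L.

Average length L = Σ p_i × l_i = 2.6667 bits
Entropy H = 1.8305 bits
Efficiency η = H/L × 100% = 68.64%


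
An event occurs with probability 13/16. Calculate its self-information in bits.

Information content I(x) = -log₂(p(x))
I = -log₂(13/16) = -log₂(0.8125)
I = 0.2996 bits


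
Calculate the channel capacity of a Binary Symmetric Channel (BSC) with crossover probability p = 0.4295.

For BSC with error probability p:
C = 1 - H(p) where H(p) is binary entropy
H(0.4295) = -0.4295 × log₂(0.4295) - 0.5705 × log₂(0.5705)
H(p) = 0.9856
C = 1 - 0.9856 = 0.0144 bits/use


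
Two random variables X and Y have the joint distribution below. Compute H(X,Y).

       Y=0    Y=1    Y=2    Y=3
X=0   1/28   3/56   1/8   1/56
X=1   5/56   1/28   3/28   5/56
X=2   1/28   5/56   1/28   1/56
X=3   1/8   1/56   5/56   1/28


H(X,Y) = -Σ p(x,y) log₂ p(x,y)
  p(0,0)=1/28: -0.0357 × log₂(0.0357) = 0.1717
  p(0,1)=3/56: -0.0536 × log₂(0.0536) = 0.2262
  p(0,2)=1/8: -0.1250 × log₂(0.1250) = 0.3750
  p(0,3)=1/56: -0.0179 × log₂(0.0179) = 0.1037
  p(1,0)=5/56: -0.0893 × log₂(0.0893) = 0.3112
  p(1,1)=1/28: -0.0357 × log₂(0.0357) = 0.1717
  p(1,2)=3/28: -0.1071 × log₂(0.1071) = 0.3453
  p(1,3)=5/56: -0.0893 × log₂(0.0893) = 0.3112
  p(2,0)=1/28: -0.0357 × log₂(0.0357) = 0.1717
  p(2,1)=5/56: -0.0893 × log₂(0.0893) = 0.3112
  p(2,2)=1/28: -0.0357 × log₂(0.0357) = 0.1717
  p(2,3)=1/56: -0.0179 × log₂(0.0179) = 0.1037
  p(3,0)=1/8: -0.1250 × log₂(0.1250) = 0.3750
  p(3,1)=1/56: -0.0179 × log₂(0.0179) = 0.1037
  p(3,2)=5/56: -0.0893 × log₂(0.0893) = 0.3112
  p(3,3)=1/28: -0.0357 × log₂(0.0357) = 0.1717
H(X,Y) = 3.7358 bits


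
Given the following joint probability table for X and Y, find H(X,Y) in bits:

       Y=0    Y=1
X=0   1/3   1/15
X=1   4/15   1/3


H(X,Y) = -Σ p(x,y) log₂ p(x,y)
  p(0,0)=1/3: -0.3333 × log₂(0.3333) = 0.5283
  p(0,1)=1/15: -0.0667 × log₂(0.0667) = 0.2605
  p(1,0)=4/15: -0.2667 × log₂(0.2667) = 0.5085
  p(1,1)=1/3: -0.3333 × log₂(0.3333) = 0.5283
H(X,Y) = 1.8256 bits


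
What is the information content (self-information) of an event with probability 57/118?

Information content I(x) = -log₂(p(x))
I = -log₂(57/118) = -log₂(0.4831)
I = 1.0498 bits


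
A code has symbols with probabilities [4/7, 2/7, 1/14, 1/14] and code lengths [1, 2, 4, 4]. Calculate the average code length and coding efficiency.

Average length L = Σ p_i × l_i = 1.7143 bits
Entropy H = 1.5216 bits
Efficiency η = H/L × 100% = 88.76%


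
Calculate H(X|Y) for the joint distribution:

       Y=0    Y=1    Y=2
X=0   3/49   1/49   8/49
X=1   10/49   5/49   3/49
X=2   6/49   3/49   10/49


H(X|Y) = Σ_y p(y) H(X|Y=y)
  p(Y=0) = 19/49, H(X|Y=0) = 1.4330
  p(Y=1) = 9/49, H(X|Y=1) = 1.3516
  p(Y=2) = 3/7, H(X|Y=2) = 1.4412
H(X|Y) = 0.3878×1.4330 + 0.1837×1.3516 + 0.4286×1.4412 = 1.4216 bits


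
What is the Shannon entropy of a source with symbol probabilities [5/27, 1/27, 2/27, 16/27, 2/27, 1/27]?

H(X) = -Σ p(x) log₂ p(x)
  -5/27 × log₂(5/27) = 0.4505
  -1/27 × log₂(1/27) = 0.1761
  -2/27 × log₂(2/27) = 0.2781
  -16/27 × log₂(16/27) = 0.4473
  -2/27 × log₂(2/27) = 0.2781
  -1/27 × log₂(1/27) = 0.1761
H(X) = 1.8064 bits


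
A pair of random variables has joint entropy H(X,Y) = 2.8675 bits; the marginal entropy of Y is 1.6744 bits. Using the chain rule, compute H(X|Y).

Chain rule: H(X,Y) = H(X|Y) + H(Y)
H(X|Y) = H(X,Y) - H(Y) = 2.8675 - 1.6744 = 1.1931 bits


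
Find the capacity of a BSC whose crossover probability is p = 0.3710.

For BSC with error probability p:
C = 1 - H(p) where H(p) is binary entropy
H(0.3710) = -0.3710 × log₂(0.3710) - 0.6290 × log₂(0.6290)
H(p) = 0.9514
C = 1 - 0.9514 = 0.0486 bits/use


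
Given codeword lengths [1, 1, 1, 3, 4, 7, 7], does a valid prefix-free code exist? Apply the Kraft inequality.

Kraft inequality: Σ 2^(-l_i) ≤ 1 for prefix-free code
Calculating: 2^(-1) + 2^(-1) + 2^(-1) + 2^(-3) + 2^(-4) + 2^(-7) + 2^(-7)
= 0.5 + 0.5 + 0.5 + 0.125 + 0.0625 + 0.0078125 + 0.0078125
= 1.7031
Since 1.7031 > 1, prefix-free code does not exist


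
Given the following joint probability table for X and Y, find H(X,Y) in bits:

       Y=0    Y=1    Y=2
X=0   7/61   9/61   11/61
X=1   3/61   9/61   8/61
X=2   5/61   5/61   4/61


H(X,Y) = -Σ p(x,y) log₂ p(x,y)
  p(0,0)=7/61: -0.1148 × log₂(0.1148) = 0.3584
  p(0,1)=9/61: -0.1475 × log₂(0.1475) = 0.4073
  p(0,2)=11/61: -0.1803 × log₂(0.1803) = 0.4456
  p(1,0)=3/61: -0.0492 × log₂(0.0492) = 0.2137
  p(1,1)=9/61: -0.1475 × log₂(0.1475) = 0.4073
  p(1,2)=8/61: -0.1311 × log₂(0.1311) = 0.3844
  p(2,0)=5/61: -0.0820 × log₂(0.0820) = 0.2958
  p(2,1)=5/61: -0.0820 × log₂(0.0820) = 0.2958
  p(2,2)=4/61: -0.0656 × log₂(0.0656) = 0.2578
H(X,Y) = 3.0662 bits


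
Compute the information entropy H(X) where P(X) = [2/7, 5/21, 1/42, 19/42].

H(X) = -Σ p(x) log₂ p(x)
  -2/7 × log₂(2/7) = 0.5164
  -5/21 × log₂(5/21) = 0.4929
  -1/42 × log₂(1/42) = 0.1284
  -19/42 × log₂(19/42) = 0.5177
H(X) = 1.6554 bits


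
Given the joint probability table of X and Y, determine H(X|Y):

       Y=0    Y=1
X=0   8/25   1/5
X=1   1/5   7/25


H(X|Y) = Σ_y p(y) H(X|Y=y)
  p(Y=0) = 13/25, H(X|Y=0) = 0.9612
  p(Y=1) = 12/25, H(X|Y=1) = 0.9799
H(X|Y) = 0.5200×0.9612 + 0.4800×0.9799 = 0.9702 bits


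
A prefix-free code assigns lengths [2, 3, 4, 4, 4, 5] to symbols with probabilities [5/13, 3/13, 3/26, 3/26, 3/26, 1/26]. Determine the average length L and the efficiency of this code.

Average length L = Σ p_i × l_i = 3.0385 bits
Entropy H = 2.2776 bits
Efficiency η = H/L × 100% = 74.96%


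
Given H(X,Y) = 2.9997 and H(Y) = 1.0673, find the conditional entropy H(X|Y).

Chain rule: H(X,Y) = H(X|Y) + H(Y)
H(X|Y) = H(X,Y) - H(Y) = 2.9997 - 1.0673 = 1.9324 bits


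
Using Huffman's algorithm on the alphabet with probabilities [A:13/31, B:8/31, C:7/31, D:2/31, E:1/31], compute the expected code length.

Huffman tree construction:
Combine smallest probabilities repeatedly
Resulting codes:
  A: 0 (length 1)
  B: 10 (length 2)
  C: 111 (length 3)
  D: 1101 (length 4)
  E: 1100 (length 4)
Average length = Σ p(s) × length(s) = 2.0000 bits


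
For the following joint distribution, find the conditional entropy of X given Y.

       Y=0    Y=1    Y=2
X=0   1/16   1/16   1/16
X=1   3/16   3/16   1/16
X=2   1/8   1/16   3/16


H(X|Y) = Σ_y p(y) H(X|Y=y)
  p(Y=0) = 3/8, H(X|Y=0) = 1.4591
  p(Y=1) = 5/16, H(X|Y=1) = 1.3710
  p(Y=2) = 5/16, H(X|Y=2) = 1.3710
H(X|Y) = 0.3750×1.4591 + 0.3125×1.3710 + 0.3125×1.3710 = 1.4040 bits


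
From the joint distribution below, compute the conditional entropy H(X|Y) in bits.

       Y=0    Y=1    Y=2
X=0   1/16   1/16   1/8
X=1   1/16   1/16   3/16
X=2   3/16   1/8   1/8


H(X|Y) = Σ_y p(y) H(X|Y=y)
  p(Y=0) = 5/16, H(X|Y=0) = 1.3710
  p(Y=1) = 1/4, H(X|Y=1) = 1.5000
  p(Y=2) = 7/16, H(X|Y=2) = 1.5567
H(X|Y) = 0.3125×1.3710 + 0.2500×1.5000 + 0.4375×1.5567 = 1.4845 bits


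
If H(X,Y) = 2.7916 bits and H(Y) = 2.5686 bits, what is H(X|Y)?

Chain rule: H(X,Y) = H(X|Y) + H(Y)
H(X|Y) = H(X,Y) - H(Y) = 2.7916 - 2.5686 = 0.223 bits


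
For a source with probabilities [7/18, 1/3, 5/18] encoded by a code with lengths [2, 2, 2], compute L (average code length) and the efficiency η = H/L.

Average length L = Σ p_i × l_i = 2.0000 bits
Entropy H = 1.5715 bits
Efficiency η = H/L × 100% = 78.58%


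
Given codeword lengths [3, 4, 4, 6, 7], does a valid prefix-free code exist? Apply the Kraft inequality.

Kraft inequality: Σ 2^(-l_i) ≤ 1 for prefix-free code
Calculating: 2^(-3) + 2^(-4) + 2^(-4) + 2^(-6) + 2^(-7)
= 0.125 + 0.0625 + 0.0625 + 0.015625 + 0.0078125
= 0.2734
Since 0.2734 ≤ 1, prefix-free code exists


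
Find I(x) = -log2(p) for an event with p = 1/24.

Information content I(x) = -log₂(p(x))
I = -log₂(1/24) = -log₂(0.0417)
I = 4.5850 bits


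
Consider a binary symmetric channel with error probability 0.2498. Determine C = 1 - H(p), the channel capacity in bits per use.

For BSC with error probability p:
C = 1 - H(p) where H(p) is binary entropy
H(0.2498) = -0.2498 × log₂(0.2498) - 0.7502 × log₂(0.7502)
H(p) = 0.8110
C = 1 - 0.8110 = 0.1890 bits/use


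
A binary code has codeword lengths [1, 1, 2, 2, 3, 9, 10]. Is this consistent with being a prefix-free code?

Kraft inequality: Σ 2^(-l_i) ≤ 1 for prefix-free code
Calculating: 2^(-1) + 2^(-1) + 2^(-2) + 2^(-2) + 2^(-3) + 2^(-9) + 2^(-10)
= 0.5 + 0.5 + 0.25 + 0.25 + 0.125 + 0.001953125 + 0.0009765625
= 1.6279
Since 1.6279 > 1, prefix-free code does not exist


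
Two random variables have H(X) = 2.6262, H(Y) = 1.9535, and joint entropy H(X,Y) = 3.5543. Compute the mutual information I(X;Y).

I(X;Y) = H(X) + H(Y) - H(X,Y)
I(X;Y) = 2.6262 + 1.9535 - 3.5543 = 1.0254 bits


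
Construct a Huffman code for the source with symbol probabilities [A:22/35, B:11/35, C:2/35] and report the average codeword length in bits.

Huffman tree construction:
Combine smallest probabilities repeatedly
Resulting codes:
  A: 1 (length 1)
  B: 01 (length 2)
  C: 00 (length 2)
Average length = Σ p(s) × length(s) = 1.3714 bits


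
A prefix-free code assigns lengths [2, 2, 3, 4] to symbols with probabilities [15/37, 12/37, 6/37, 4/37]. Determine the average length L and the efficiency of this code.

Average length L = Σ p_i × l_i = 2.3784 bits
Entropy H = 1.8275 bits
Efficiency η = H/L × 100% = 76.84%


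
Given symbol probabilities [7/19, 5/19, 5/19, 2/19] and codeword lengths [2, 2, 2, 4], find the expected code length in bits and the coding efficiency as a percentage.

Average length L = Σ p_i × l_i = 2.2105 bits
Entropy H = 1.8863 bits
Efficiency η = H/L × 100% = 85.33%


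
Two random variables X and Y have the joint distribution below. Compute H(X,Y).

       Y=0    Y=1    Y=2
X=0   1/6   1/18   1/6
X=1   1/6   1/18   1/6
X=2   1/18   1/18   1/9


H(X,Y) = -Σ p(x,y) log₂ p(x,y)
  p(0,0)=1/6: -0.1667 × log₂(0.1667) = 0.4308
  p(0,1)=1/18: -0.0556 × log₂(0.0556) = 0.2317
  p(0,2)=1/6: -0.1667 × log₂(0.1667) = 0.4308
  p(1,0)=1/6: -0.1667 × log₂(0.1667) = 0.4308
  p(1,1)=1/18: -0.0556 × log₂(0.0556) = 0.2317
  p(1,2)=1/6: -0.1667 × log₂(0.1667) = 0.4308
  p(2,0)=1/18: -0.0556 × log₂(0.0556) = 0.2317
  p(2,1)=1/18: -0.0556 × log₂(0.0556) = 0.2317
  p(2,2)=1/9: -0.1111 × log₂(0.1111) = 0.3522
H(X,Y) = 3.0022 bits


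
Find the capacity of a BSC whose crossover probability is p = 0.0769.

For BSC with error probability p:
C = 1 - H(p) where H(p) is binary entropy
H(0.0769) = -0.0769 × log₂(0.0769) - 0.9231 × log₂(0.9231)
H(p) = 0.3912
C = 1 - 0.3912 = 0.6088 bits/use


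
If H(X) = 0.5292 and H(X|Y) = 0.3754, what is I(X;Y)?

I(X;Y) = H(X) - H(X|Y)
I(X;Y) = 0.5292 - 0.3754 = 0.1538 bits


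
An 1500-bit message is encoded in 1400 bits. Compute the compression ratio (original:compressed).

Compression ratio = Original / Compressed
= 1500 / 1400 = 1.07:1


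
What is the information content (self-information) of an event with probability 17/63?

Information content I(x) = -log₂(p(x))
I = -log₂(17/63) = -log₂(0.2698)
I = 1.8898 bits


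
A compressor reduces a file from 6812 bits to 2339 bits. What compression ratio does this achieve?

Compression ratio = Original / Compressed
= 6812 / 2339 = 2.91:1


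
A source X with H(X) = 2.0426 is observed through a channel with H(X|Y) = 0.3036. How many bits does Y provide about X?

I(X;Y) = H(X) - H(X|Y)
I(X;Y) = 2.0426 - 0.3036 = 1.739 bits


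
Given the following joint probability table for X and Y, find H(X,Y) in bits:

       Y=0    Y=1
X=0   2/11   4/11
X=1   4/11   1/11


H(X,Y) = -Σ p(x,y) log₂ p(x,y)
  p(0,0)=2/11: -0.1818 × log₂(0.1818) = 0.4472
  p(0,1)=4/11: -0.3636 × log₂(0.3636) = 0.5307
  p(1,0)=4/11: -0.3636 × log₂(0.3636) = 0.5307
  p(1,1)=1/11: -0.0909 × log₂(0.0909) = 0.3145
H(X,Y) = 1.8231 bits


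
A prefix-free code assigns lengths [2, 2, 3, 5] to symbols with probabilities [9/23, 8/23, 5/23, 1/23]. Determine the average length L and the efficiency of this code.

Average length L = Σ p_i × l_i = 2.3478 bits
Entropy H = 1.7349 bits
Efficiency η = H/L × 100% = 73.89%


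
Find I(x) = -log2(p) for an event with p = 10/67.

Information content I(x) = -log₂(p(x))
I = -log₂(10/67) = -log₂(0.1493)
I = 2.7442 bits


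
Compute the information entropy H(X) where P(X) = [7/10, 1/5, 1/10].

H(X) = -Σ p(x) log₂ p(x)
  -7/10 × log₂(7/10) = 0.3602
  -1/5 × log₂(1/5) = 0.4644
  -1/10 × log₂(1/10) = 0.3322
H(X) = 1.1568 bits


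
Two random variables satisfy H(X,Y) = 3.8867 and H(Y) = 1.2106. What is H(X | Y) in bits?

Chain rule: H(X,Y) = H(X|Y) + H(Y)
H(X|Y) = H(X,Y) - H(Y) = 3.8867 - 1.2106 = 2.6761 bits


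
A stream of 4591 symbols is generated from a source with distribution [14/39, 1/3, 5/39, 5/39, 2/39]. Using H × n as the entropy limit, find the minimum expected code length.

Entropy H = 2.0385 bits/symbol
Minimum bits = H × n = 2.0385 × 4591
= 9358.90 bits
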